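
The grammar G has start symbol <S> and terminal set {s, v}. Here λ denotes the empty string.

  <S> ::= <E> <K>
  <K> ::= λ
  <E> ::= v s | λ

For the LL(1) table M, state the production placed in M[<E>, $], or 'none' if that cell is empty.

FIRST(<K>) = {λ}
FIRST(<E>) = {λ, v}
FIRST(<S>) = {λ, v}  (via <E> <K>)
FOLLOW(<S>) includes $ since <S> is the start symbol.
FOLLOW(<S>): <S> appears on no right-hand side. Thus FOLLOW(<S>) = {$}.
FOLLOW(<E>): in <S>::=<E> <K>, <E> is followed by <K> with FIRST {λ}; in <S>::=<E> <K>, the suffix after <E> is nullable, so FOLLOW(<E>) ⊇ FOLLOW(<S>) = {$}. Thus FOLLOW(<E>) = {$}.
For <E> ::= v s: FIRST(v s) = {v}, so it goes in M[<E>, t] for t ∈ {v}.
For <E> ::= λ: FIRST(λ) = {λ}, so it goes in M[<E>, t] for t ∈ {}; since λ ∈ FIRST, also for every t ∈ FOLLOW(<E>) = {$}.

<E> ::= λ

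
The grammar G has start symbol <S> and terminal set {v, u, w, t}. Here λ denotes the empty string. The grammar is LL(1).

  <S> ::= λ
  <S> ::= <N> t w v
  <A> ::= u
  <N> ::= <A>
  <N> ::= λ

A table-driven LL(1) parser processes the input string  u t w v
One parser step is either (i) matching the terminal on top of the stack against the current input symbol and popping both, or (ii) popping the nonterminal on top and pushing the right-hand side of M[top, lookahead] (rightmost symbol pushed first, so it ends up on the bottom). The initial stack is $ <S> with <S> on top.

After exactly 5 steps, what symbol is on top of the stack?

     Stack        Input      Action
  1  $ <S>        u t w v $  expand <S> ::= <N> t w v
  2  $ v w t <N>  u t w v $  expand <N> ::= <A>
  3  $ v w t <A>  u t w v $  expand <A> ::= u
  4  $ v w t u    u t w v $  match u
  5  $ v w t      t w v $    match t
Stack after step 5: $ v w (top = w).

w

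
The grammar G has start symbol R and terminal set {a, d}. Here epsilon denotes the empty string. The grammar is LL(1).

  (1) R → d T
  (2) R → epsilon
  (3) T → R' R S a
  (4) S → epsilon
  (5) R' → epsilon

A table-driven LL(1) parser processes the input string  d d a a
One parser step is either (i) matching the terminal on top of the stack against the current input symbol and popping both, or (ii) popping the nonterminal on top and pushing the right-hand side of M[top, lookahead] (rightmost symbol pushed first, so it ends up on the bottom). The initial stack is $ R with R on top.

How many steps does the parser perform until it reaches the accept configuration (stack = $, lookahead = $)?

13

step 1: stack=$ R  input=d d a a $  — expand R → d T
step 2: stack=$ T d  input=d d a a $  — match d
step 3: stack=$ T  input=d a a $  — expand T → R' R S a
step 4: stack=$ a S R R'  input=d a a $  — expand R' → epsilon
step 5: stack=$ a S R  input=d a a $  — expand R → d T
step 6: stack=$ a S T d  input=d a a $  — match d
step 7: stack=$ a S T  input=a a $  — expand T → R' R S a
step 8: stack=$ a S a S R R'  input=a a $  — expand R' → epsilon
step 9: stack=$ a S a S R  input=a a $  — expand R → epsilon
step 10: stack=$ a S a S  input=a a $  — expand S → epsilon
step 11: stack=$ a S a  input=a a $  — match a
step 12: stack=$ a S  input=a $  — expand S → epsilon
step 13: stack=$ a  input=a $  — match a
Accept reached after 13 steps.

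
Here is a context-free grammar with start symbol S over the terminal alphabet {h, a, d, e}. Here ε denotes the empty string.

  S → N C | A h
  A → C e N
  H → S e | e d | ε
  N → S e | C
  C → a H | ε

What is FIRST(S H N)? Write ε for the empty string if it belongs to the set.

FIRST(C) = {ε, a}
FIRST(A) = {a, e}  (via C e N)
FIRST(S) = {ε, a, e}  (via N C, A h)
FIRST(H) = {ε, a, e}  (via S e)
FIRST(N) = {ε, a, e}  (via S e, C)
FIRST(S H N): take FIRST of each symbol in turn, carrying on past any symbol whose FIRST contains ε; result {ε, a, e}.

{ε, a, e}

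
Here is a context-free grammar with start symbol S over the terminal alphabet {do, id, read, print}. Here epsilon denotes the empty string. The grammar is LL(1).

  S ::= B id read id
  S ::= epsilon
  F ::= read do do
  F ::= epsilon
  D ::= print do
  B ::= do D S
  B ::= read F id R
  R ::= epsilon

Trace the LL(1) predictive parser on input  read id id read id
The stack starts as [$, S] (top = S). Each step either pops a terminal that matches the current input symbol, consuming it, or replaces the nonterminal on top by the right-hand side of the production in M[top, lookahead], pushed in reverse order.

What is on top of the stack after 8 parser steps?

     Stack                     Input                 Action
  1  $ S                       read id id read id $  expand S ::= B id read id
  2  $ id read id B            read id id read id $  expand B ::= read F id R
  3  $ id read id R id F read  read id id read id $  match read
  4  $ id read id R id F       id id read id $       expand F ::= epsilon
  5  $ id read id R id         id id read id $       match id
  6  $ id read id R            id read id $          expand R ::= epsilon
  7  $ id read id              id read id $          match id
  8  $ id read                 read id $             match read
Stack after step 8: $ id (top = id).

id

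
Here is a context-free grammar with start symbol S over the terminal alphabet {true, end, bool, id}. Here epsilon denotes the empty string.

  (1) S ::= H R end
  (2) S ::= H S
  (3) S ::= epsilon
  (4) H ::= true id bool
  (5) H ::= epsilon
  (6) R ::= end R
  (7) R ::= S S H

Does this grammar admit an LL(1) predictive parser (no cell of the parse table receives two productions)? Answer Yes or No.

FIRST(S) = {epsilon, end, true}
FIRST(H) = {epsilon, true}
FIRST(R) = {epsilon, end, true}
FOLLOW(S) = {$, end, true}
FOLLOW(H) = {$, end, true}
FOLLOW(R) = {end}
Cell M[H, true] receives both H ::= true id bool and H ::= epsilon — the grammar is not LL(1).

No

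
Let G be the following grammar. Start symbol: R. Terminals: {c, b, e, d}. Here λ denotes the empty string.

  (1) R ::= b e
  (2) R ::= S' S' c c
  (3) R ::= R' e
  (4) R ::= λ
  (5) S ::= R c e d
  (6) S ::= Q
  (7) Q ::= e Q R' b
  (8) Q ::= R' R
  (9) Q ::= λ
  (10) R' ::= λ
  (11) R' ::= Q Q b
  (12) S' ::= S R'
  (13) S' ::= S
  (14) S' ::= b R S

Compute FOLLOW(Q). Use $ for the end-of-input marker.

{b, c, e}

FIRST(R) = {λ, b, c, e}  (via S' S' c c, R' e)
FIRST(S) = {λ, b, c, e}  (via R c e d, Q)
FIRST(Q) = {λ, b, c, e}  (via R' R)
FIRST(R') = {λ, b, c, e}  (via Q Q b)
FIRST(S') = {λ, b, c, e}  (via S R', S)
FOLLOW(R) includes $ since R is the start symbol.
FOLLOW(S'): in R::=S' S' c c (occurrence 1), S' is followed by S' c c with FIRST {b, c, e}; in R::=S' S' c c (occurrence 2), S' is followed by c c with FIRST {c}. Thus FOLLOW(S') = {b, c, e}.
FOLLOW(S): in S'::=S R', S is followed by R' with FIRST {λ, b, c, e}; in S'::=S R', the suffix after S is nullable, so FOLLOW(S) ⊇ FOLLOW(S') = {b, c, e}; in S'::=S, the suffix after S is empty, so FOLLOW(S) ⊇ FOLLOW(S') = {b, c, e}; in S'::=b R S, the suffix after S is empty, so FOLLOW(S) ⊇ FOLLOW(S') = {b, c, e}. Thus FOLLOW(S) = {b, c, e}.
FOLLOW(Q): in S::=Q, the suffix after Q is empty, so FOLLOW(Q) ⊇ FOLLOW(S) = {b, c, e}; in Q::=e Q R' b, Q is followed by R' b with FIRST {b, c, e}; in R'::=Q Q b (occurrence 1), Q is followed by Q b with FIRST {b, c, e}; in R'::=Q Q b (occurrence 2), Q is followed by b with FIRST {b}. Thus FOLLOW(Q) = {b, c, e}.
FOLLOW(R): in S::=R c e d, R is followed by c e d with FIRST {c}; in Q::=R' R, the suffix after R is empty, so FOLLOW(R) ⊇ FOLLOW(Q) = {b, c, e}; in S'::=b R S, R is followed by S with FIRST {λ, b, c, e}; in S'::=b R S, the suffix after R is nullable, so FOLLOW(R) ⊇ FOLLOW(S') = {b, c, e}. Thus FOLLOW(R) = {$, b, c, e}.
FOLLOW(R'): in R::=R' e, R' is followed by e with FIRST {e}; in Q::=e Q R' b, R' is followed by b with FIRST {b}; in Q::=R' R, R' is followed by R with FIRST {λ, b, c, e}; in Q::=R' R, the suffix after R' is nullable, so FOLLOW(R') ⊇ FOLLOW(Q) = {b, c, e}; in S'::=S R', the suffix after R' is empty, so FOLLOW(R') ⊇ FOLLOW(S') = {b, c, e}. Thus FOLLOW(R') = {b, c, e}.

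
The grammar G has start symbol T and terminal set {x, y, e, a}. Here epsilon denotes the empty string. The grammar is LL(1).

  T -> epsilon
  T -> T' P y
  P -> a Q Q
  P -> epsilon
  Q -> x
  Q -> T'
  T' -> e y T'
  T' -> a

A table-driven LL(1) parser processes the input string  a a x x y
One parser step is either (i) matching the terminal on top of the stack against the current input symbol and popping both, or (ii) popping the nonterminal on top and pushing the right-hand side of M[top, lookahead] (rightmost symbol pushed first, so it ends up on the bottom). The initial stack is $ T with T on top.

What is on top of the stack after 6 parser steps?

x

step 1: stack=$ T  input=a a x x y $  — expand T -> T' P y
step 2: stack=$ y P T'  input=a a x x y $  — expand T' -> a
step 3: stack=$ y P a  input=a a x x y $  — match a
step 4: stack=$ y P  input=a x x y $  — expand P -> a Q Q
step 5: stack=$ y Q Q a  input=a x x y $  — match a
step 6: stack=$ y Q Q  input=x x y $  — expand Q -> x
Stack after step 6: $ y Q x (top = x).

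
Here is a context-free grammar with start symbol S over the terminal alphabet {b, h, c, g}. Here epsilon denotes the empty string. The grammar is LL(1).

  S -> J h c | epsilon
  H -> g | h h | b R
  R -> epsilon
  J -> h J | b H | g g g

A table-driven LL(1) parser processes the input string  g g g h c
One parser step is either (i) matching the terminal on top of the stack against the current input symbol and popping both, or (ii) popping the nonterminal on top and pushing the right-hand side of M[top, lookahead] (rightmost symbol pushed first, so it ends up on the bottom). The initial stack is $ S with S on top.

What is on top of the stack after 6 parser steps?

     Stack        Input        Action
  1  $ S          g g g h c $  expand S -> J h c
  2  $ c h J      g g g h c $  expand J -> g g g
  3  $ c h g g g  g g g h c $  match g
  4  $ c h g g    g g h c $    match g
  5  $ c h g      g h c $      match g
  6  $ c h        h c $        match h
Stack after step 6: $ c (top = c).

c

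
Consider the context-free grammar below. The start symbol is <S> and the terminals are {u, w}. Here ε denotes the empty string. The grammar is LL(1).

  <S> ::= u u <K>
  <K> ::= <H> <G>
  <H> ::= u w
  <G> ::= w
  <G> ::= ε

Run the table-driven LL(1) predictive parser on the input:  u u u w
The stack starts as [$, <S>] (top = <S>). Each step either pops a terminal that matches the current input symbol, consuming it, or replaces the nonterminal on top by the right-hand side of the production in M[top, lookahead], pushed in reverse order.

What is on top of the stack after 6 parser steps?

w

step 1: stack=$ <S>  input=u u u w $  — expand <S> ::= u u <K>
step 2: stack=$ <K> u u  input=u u u w $  — match u
step 3: stack=$ <K> u  input=u u w $  — match u
step 4: stack=$ <K>  input=u w $  — expand <K> ::= <H> <G>
step 5: stack=$ <G> <H>  input=u w $  — expand <H> ::= u w
step 6: stack=$ <G> w u  input=u w $  — match u
Stack after step 6: $ <G> w (top = w).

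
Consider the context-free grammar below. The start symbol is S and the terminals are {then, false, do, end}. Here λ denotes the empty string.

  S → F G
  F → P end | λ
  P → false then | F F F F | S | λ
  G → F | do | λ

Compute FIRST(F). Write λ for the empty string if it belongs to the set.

{λ, do, end, false}

FIRST(S) = {λ, do, end, false}  (via F G)
FIRST(F) = {λ, do, end, false}  (via P end)
FIRST(P) = {λ, do, end, false}  (via F F F F, S)
FIRST(G) = {λ, do, end, false}  (via F)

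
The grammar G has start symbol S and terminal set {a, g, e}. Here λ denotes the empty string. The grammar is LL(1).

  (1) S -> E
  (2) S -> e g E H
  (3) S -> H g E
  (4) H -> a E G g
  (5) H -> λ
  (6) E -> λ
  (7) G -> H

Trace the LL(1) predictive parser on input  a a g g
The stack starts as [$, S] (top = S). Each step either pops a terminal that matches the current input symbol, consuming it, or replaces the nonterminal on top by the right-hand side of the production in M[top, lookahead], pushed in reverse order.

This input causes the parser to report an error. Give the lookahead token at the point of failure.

$

step 1: stack=$ S  input=a a g g $  — expand S -> H g E
step 2: stack=$ E g H  input=a a g g $  — expand H -> a E G g
step 3: stack=$ E g g G E a  input=a a g g $  — match a
step 4: stack=$ E g g G E  input=a g g $  — expand E -> λ
step 5: stack=$ E g g G  input=a g g $  — expand G -> H
step 6: stack=$ E g g H  input=a g g $  — expand H -> a E G g
step 7: stack=$ E g g g G E a  input=a g g $  — match a
step 8: stack=$ E g g g G E  input=g g $  — expand E -> λ
step 9: stack=$ E g g g G  input=g g $  — expand G -> H
step 10: stack=$ E g g g H  input=g g $  — expand H -> λ
step 11: stack=$ E g g g  input=g g $  — match g
step 12: stack=$ E g g  input=g $  — match g
step 13: stack=$ E g  input=$  — error: top is terminal g but lookahead is $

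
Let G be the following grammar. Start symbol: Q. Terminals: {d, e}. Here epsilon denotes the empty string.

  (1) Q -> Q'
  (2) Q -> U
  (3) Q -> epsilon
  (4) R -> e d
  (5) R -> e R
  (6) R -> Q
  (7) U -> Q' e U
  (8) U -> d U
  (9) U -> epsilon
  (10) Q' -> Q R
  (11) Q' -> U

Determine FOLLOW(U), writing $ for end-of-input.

FIRST(Q) = {epsilon, d, e}  (via Q', U)
FIRST(R) = {epsilon, d, e}  (via Q)
FIRST(U) = {epsilon, d, e}  (via Q' e U)
FIRST(Q') = {epsilon, d, e}  (via Q R, U)
FOLLOW(Q) includes $ since Q is the start symbol.
FOLLOW(Q): in R->Q, the suffix after Q is empty, so FOLLOW(Q) ⊇ FOLLOW(R) = {$, d, e}; in Q'->Q R, Q is followed by R with FIRST {epsilon, d, e}; in Q'->Q R, the suffix after Q is nullable, so FOLLOW(Q) ⊇ FOLLOW(Q') = {$, d, e}. Thus FOLLOW(Q) = {$, d, e}.
FOLLOW(Q'): in Q->Q', the suffix after Q' is empty, so FOLLOW(Q') ⊇ FOLLOW(Q) = {$, d, e}; in U->Q' e U, Q' is followed by e U with FIRST {e}. Thus FOLLOW(Q') = {$, d, e}.
FOLLOW(R): in R->e R, the suffix after R is empty (adds nothing new); in Q'->Q R, the suffix after R is empty, so FOLLOW(R) ⊇ FOLLOW(Q') = {$, d, e}. Thus FOLLOW(R) = {$, d, e}.
FOLLOW(U): in Q->U, the suffix after U is empty, so FOLLOW(U) ⊇ FOLLOW(Q) = {$, d, e}; in U->Q' e U, the suffix after U is empty (adds nothing new); in U->d U, the suffix after U is empty (adds nothing new); in Q'->U, the suffix after U is empty, so FOLLOW(U) ⊇ FOLLOW(Q') = {$, d, e}. Thus FOLLOW(U) = {$, d, e}.

{$, d, e}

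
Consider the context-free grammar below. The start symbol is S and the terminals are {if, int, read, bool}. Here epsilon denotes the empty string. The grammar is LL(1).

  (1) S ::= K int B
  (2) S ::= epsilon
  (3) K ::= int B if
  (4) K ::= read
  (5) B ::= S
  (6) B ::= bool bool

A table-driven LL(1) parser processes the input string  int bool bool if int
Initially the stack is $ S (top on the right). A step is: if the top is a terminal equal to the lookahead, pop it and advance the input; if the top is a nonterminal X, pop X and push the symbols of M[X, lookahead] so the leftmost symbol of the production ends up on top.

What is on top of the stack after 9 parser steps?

S

step 1: stack=$ S  input=int bool bool if int $  — expand S ::= K int B
step 2: stack=$ B int K  input=int bool bool if int $  — expand K ::= int B if
step 3: stack=$ B int if B int  input=int bool bool if int $  — match int
step 4: stack=$ B int if B  input=bool bool if int $  — expand B ::= bool bool
step 5: stack=$ B int if bool bool  input=bool bool if int $  — match bool
step 6: stack=$ B int if bool  input=bool if int $  — match bool
step 7: stack=$ B int if  input=if int $  — match if
step 8: stack=$ B int  input=int $  — match int
step 9: stack=$ B  input=$  — expand B ::= S
Stack after step 9: $ S (top = S).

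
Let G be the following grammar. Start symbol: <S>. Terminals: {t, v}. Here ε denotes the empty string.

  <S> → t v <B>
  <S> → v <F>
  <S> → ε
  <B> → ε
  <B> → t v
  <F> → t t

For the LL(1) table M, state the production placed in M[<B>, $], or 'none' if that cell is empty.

FIRST(<S>): from <S>→t v <B> we get {t}; from <S>→v <F> we get {v}; from <S>→ε we get {ε}. So FIRST(<S>) = {ε, t, v}.
FIRST(<B>): from <B>→ε we get {ε}; from <B>→t v we get {t}. So FIRST(<B>) = {ε, t}.
FIRST(<F>): from <F>→t t we get {t}. So FIRST(<F>) = {t}.
FOLLOW(<S>) includes $ since <S> is the start symbol.
FOLLOW(<S>): <S> appears on no right-hand side. Thus FOLLOW(<S>) = {$}.
FOLLOW(<B>): in <S>→t v <B>, the suffix after <B> is empty, so FOLLOW(<B>) ⊇ FOLLOW(<S>) = {$}. Thus FOLLOW(<B>) = {$}.
For <B> → ε: FIRST(ε) = {ε}, so it goes in M[<B>, t] for t ∈ {}; since ε ∈ FIRST, also for every t ∈ FOLLOW(<B>) = {$}.
For <B> → t v: FIRST(t v) = {t}, so it goes in M[<B>, t] for t ∈ {t}.

<B> → ε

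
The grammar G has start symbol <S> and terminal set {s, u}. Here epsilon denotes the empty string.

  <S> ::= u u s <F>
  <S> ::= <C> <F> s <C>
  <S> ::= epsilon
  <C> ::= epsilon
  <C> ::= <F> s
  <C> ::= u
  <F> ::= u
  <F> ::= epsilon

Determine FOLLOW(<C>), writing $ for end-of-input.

{$, s, u}

FIRST(<F>): from <F>::=u we get {u}; from <F>::=epsilon we get {epsilon}. So FIRST(<F>) = {epsilon, u}.
FIRST(<C>): from <C>::=epsilon we get {epsilon}; from <C>::=<F> s we get {s, u}; from <C>::=u we get {u}. So FIRST(<C>) = {epsilon, s, u}.
FIRST(<S>): from <S>::=u u s <F> we get {u}; from <S>::=<C> <F> s <C> we get {s, u}; from <S>::=epsilon we get {epsilon}. So FIRST(<S>) = {epsilon, s, u}.
FOLLOW(<S>) includes $ since <S> is the start symbol.
FOLLOW(<S>): <S> appears on no right-hand side. Thus FOLLOW(<S>) = {$}.
FOLLOW(<C>): in <S>::=<C> <F> s <C> (occurrence 1), <C> is followed by <F> s <C> with FIRST {s, u}; in <S>::=<C> <F> s <C> (occurrence 2), the suffix after <C> is empty, so FOLLOW(<C>) ⊇ FOLLOW(<S>) = {$}. Thus FOLLOW(<C>) = {$, s, u}.
FOLLOW(<F>): in <S>::=u u s <F>, the suffix after <F> is empty, so FOLLOW(<F>) ⊇ FOLLOW(<S>) = {$}; in <S>::=<C> <F> s <C>, <F> is followed by s <C> with FIRST {s}; in <C>::=<F> s, <F> is followed by s with FIRST {s}. Thus FOLLOW(<F>) = {$, s}.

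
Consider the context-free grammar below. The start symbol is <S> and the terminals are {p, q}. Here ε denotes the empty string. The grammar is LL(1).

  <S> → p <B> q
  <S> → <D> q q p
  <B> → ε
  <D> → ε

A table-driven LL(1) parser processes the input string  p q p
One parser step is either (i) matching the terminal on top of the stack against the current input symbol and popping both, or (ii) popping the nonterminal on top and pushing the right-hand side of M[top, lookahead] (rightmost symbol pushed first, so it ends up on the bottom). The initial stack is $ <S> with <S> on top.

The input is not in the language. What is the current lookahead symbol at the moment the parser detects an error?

step 1: stack=$ <S>  input=p q p $  — expand <S> → p <B> q
step 2: stack=$ q <B> p  input=p q p $  — match p
step 3: stack=$ q <B>  input=q p $  — expand <B> → ε
step 4: stack=$ q  input=q p $  — match q
step 5: stack=$  input=p $  — error: stack empty but input remains

p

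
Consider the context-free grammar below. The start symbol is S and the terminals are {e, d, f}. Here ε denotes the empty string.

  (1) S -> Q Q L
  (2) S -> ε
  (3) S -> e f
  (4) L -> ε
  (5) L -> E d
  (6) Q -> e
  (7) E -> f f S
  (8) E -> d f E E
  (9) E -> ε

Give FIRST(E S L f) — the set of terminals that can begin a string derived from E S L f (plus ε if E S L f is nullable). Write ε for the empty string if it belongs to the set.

{d, e, f}

FIRST(Q): from Q->e we get {e}. So FIRST(Q) = {e}.
FIRST(E): from E->f f S we get {f}; from E->d f E E we get {d}; from E->ε we get {ε}. So FIRST(E) = {ε, d, f}.
FIRST(S): from S->Q Q L we get {e}; from S->ε we get {ε}; from S->e f we get {e}. So FIRST(S) = {ε, e}.
FIRST(L): from L->ε we get {ε}; from L->E d we get {d, f}. So FIRST(L) = {ε, d, f}.
FIRST(E S L f): take FIRST of each symbol in turn, carrying on past any symbol whose FIRST contains ε; result {d, e, f}.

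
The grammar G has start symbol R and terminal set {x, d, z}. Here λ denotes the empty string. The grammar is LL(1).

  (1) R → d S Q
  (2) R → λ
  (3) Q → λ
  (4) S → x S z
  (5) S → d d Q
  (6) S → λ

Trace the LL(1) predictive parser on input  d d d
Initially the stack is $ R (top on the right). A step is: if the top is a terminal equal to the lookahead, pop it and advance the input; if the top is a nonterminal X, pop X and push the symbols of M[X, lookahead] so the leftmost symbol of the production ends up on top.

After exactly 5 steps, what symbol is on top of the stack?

Q

     Stack      Input    Action
  1  $ R        d d d $  expand R → d S Q
  2  $ Q S d    d d d $  match d
  3  $ Q S      d d $    expand S → d d Q
  4  $ Q Q d d  d d $    match d
  5  $ Q Q d    d $      match d
Stack after step 5: $ Q Q (top = Q).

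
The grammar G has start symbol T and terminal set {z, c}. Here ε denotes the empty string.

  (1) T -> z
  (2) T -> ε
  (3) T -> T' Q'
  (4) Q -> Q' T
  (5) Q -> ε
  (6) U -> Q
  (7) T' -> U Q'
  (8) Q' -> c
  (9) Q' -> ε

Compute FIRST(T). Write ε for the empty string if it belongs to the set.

FIRST(Q') = {ε, c}
FIRST(T) = {ε, c, z}  (via T' Q')
FIRST(Q) = {ε, c, z}  (via Q' T)
FIRST(U) = {ε, c, z}  (via Q)
FIRST(T') = {ε, c, z}  (via U Q')

{ε, c, z}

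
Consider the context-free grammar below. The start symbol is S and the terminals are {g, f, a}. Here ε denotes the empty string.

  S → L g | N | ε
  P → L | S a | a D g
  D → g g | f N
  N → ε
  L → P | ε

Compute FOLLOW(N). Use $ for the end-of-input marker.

FIRST(D): from D→g g we get {g}; from D→f N we get {f}. So FIRST(D) = {f, g}.
FIRST(N): from N→ε we get {ε}. So FIRST(N) = {ε}.
FIRST(S): from S→L g we get {a, g}; from S→N we get {ε}; from S→ε we get {ε}. So FIRST(S) = {ε, a, g}.
FIRST(P): from P→L we get {ε, a, g}; from P→S a we get {a, g}; from P→a D g we get {a}. So FIRST(P) = {ε, a, g}.
FIRST(L): from L→P we get {ε, a, g}; from L→ε we get {ε}. So FIRST(L) = {ε, a, g}.
FOLLOW(S) includes $ since S is the start symbol.
FOLLOW(S): in P→S a, S is followed by a with FIRST {a}. Thus FOLLOW(S) = {$, a}.
FOLLOW(D): in P→a D g, D is followed by g with FIRST {g}. Thus FOLLOW(D) = {g}.
FOLLOW(N): in S→N, the suffix after N is empty, so FOLLOW(N) ⊇ FOLLOW(S) = {$, a}; in D→f N, the suffix after N is empty, so FOLLOW(N) ⊇ FOLLOW(D) = {g}. Thus FOLLOW(N) = {$, a, g}.
FOLLOW(P): in L→P, the suffix after P is empty, so FOLLOW(P) ⊇ FOLLOW(L) = {g}. Thus FOLLOW(P) = {g}.
FOLLOW(L): in S→L g, L is followed by g with FIRST {g}; in P→L, the suffix after L is empty, so FOLLOW(L) ⊇ FOLLOW(P) = {g}. Thus FOLLOW(L) = {g}.

{$, a, g}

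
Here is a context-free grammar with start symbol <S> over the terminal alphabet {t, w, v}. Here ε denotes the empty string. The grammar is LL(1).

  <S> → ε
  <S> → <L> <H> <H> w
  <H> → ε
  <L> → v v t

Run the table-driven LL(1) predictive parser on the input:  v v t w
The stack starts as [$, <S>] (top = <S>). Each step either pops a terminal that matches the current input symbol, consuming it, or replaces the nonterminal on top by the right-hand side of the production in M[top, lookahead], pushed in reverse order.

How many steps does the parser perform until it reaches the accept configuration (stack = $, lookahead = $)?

     Stack              Input      Action
  1  $ <S>              v v t w $  expand <S> → <L> <H> <H> w
  2  $ w <H> <H> <L>    v v t w $  expand <L> → v v t
  3  $ w <H> <H> t v v  v v t w $  match v
  4  $ w <H> <H> t v    v t w $    match v
  5  $ w <H> <H> t      t w $      match t
  6  $ w <H> <H>        w $        expand <H> → ε
  7  $ w <H>            w $        expand <H> → ε
  8  $ w                w $        match w
Accept reached after 8 steps.

8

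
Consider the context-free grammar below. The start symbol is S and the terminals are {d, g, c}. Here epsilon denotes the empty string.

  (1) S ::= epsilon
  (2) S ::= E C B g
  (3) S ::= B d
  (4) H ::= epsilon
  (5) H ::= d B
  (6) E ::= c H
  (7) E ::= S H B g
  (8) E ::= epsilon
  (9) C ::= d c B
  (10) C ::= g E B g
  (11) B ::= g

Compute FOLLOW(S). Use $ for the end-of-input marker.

{$, d, g}

FIRST(H) = {epsilon, d}
FIRST(C) = {d, g}
FIRST(B) = {g}
FIRST(S) = {epsilon, c, d, g}  (via E C B g, B d)
FIRST(E) = {epsilon, c, d, g}  (via S H B g)
FOLLOW(S) includes $ since S is the start symbol.
FOLLOW(S): in E::=S H B g, S is followed by H B g with FIRST {d, g}. Thus FOLLOW(S) = {$, d, g}.
FOLLOW(E): in S::=E C B g, E is followed by C B g with FIRST {d, g}; in C::=g E B g, E is followed by B g with FIRST {g}. Thus FOLLOW(E) = {d, g}.
FOLLOW(H): in E::=c H, the suffix after H is empty, so FOLLOW(H) ⊇ FOLLOW(E) = {d, g}; in E::=S H B g, H is followed by B g with FIRST {g}. Thus FOLLOW(H) = {d, g}.
FOLLOW(C): in S::=E C B g, C is followed by B g with FIRST {g}. Thus FOLLOW(C) = {g}.
FOLLOW(B): in S::=E C B g, B is followed by g with FIRST {g}; in S::=B d, B is followed by d with FIRST {d}; in H::=d B, the suffix after B is empty, so FOLLOW(B) ⊇ FOLLOW(H) = {d, g}; in E::=S H B g, B is followed by g with FIRST {g}; in C::=d c B, the suffix after B is empty, so FOLLOW(B) ⊇ FOLLOW(C) = {g}; in C::=g E B g, B is followed by g with FIRST {g}. Thus FOLLOW(B) = {d, g}.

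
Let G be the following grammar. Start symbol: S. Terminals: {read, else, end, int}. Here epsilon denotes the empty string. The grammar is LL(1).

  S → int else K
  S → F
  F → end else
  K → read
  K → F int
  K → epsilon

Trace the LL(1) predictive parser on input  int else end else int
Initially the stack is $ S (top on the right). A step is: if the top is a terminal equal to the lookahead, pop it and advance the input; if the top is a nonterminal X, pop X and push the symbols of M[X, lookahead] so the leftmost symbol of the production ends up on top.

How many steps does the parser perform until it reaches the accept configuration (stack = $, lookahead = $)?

8

     Stack           Input                    Action
  1  $ S             int else end else int $  expand S → int else K
  2  $ K else int    int else end else int $  match int
  3  $ K else        else end else int $      match else
  4  $ K             end else int $           expand K → F int
  5  $ int F         end else int $           expand F → end else
  6  $ int else end  end else int $           match end
  7  $ int else      else int $               match else
  8  $ int           int $                    match int
Accept reached after 8 steps.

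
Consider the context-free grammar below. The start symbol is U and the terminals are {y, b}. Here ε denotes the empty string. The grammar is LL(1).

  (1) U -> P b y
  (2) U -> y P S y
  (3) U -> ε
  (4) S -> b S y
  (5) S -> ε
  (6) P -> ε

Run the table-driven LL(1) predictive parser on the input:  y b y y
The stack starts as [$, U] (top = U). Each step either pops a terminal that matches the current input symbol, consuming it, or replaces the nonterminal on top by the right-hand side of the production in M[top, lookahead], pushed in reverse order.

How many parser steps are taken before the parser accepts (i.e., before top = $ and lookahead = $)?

8

     Stack      Input      Action
  1  $ U        y b y y $  expand U -> y P S y
  2  $ y S P y  y b y y $  match y
  3  $ y S P    b y y $    expand P -> ε
  4  $ y S      b y y $    expand S -> b S y
  5  $ y y S b  b y y $    match b
  6  $ y y S    y y $      expand S -> ε
  7  $ y y      y y $      match y
  8  $ y        y $        match y
Accept reached after 8 steps.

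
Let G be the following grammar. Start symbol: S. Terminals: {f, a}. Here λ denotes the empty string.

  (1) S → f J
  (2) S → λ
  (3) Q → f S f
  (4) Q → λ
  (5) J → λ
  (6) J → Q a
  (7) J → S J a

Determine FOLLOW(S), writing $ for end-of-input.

{$, a, f}

FIRST(S) = {λ, f}
FIRST(Q) = {λ, f}
FIRST(J) = {λ, a, f}  (via Q a, S J a)
FOLLOW(S) includes $ since S is the start symbol.
FOLLOW(S): in Q→f S f, S is followed by f with FIRST {f}; in J→S J a, S is followed by J a with FIRST {a, f}. Thus FOLLOW(S) = {$, a, f}.
FOLLOW(Q): in J→Q a, Q is followed by a with FIRST {a}. Thus FOLLOW(Q) = {a}.
FOLLOW(J): in S→f J, the suffix after J is empty, so FOLLOW(J) ⊇ FOLLOW(S) = {$, a, f}; in J→S J a, J is followed by a with FIRST {a}. Thus FOLLOW(J) = {$, a, f}.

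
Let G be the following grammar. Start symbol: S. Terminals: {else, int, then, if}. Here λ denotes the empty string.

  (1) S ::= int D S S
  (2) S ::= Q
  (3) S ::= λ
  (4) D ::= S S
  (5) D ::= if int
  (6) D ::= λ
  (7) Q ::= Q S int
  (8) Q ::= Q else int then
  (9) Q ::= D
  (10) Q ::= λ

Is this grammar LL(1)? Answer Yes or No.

FIRST(S) = {λ, else, if, int}
FIRST(D) = {λ, else, if, int}
FIRST(Q) = {λ, else, if, int}
FOLLOW(S) = {$, else, if, int}
FOLLOW(D) = {$, else, if, int}
FOLLOW(Q) = {$, else, if, int}
Cell M[D, $] receives both D ::= S S and D ::= λ — the grammar is not LL(1).

No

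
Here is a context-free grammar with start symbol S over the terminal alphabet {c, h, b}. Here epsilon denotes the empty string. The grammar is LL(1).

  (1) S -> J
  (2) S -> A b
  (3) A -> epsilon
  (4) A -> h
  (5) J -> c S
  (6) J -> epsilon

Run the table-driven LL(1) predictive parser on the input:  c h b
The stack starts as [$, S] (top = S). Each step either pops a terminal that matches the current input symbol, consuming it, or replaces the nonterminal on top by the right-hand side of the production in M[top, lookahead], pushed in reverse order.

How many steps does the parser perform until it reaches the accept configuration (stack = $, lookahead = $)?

step 1: stack=$ S  input=c h b $  — expand S -> J
step 2: stack=$ J  input=c h b $  — expand J -> c S
step 3: stack=$ S c  input=c h b $  — match c
step 4: stack=$ S  input=h b $  — expand S -> A b
step 5: stack=$ b A  input=h b $  — expand A -> h
step 6: stack=$ b h  input=h b $  — match h
step 7: stack=$ b  input=b $  — match b
Accept reached after 7 steps.

7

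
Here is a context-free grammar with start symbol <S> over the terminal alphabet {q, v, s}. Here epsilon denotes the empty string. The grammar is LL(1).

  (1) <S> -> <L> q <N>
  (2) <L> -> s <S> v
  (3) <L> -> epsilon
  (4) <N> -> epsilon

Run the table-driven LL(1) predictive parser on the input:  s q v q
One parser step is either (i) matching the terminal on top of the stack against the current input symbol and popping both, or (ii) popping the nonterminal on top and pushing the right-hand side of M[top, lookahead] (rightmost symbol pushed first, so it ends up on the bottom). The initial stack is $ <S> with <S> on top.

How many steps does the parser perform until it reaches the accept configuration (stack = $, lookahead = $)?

10

step 1: stack=$ <S>  input=s q v q $  — expand <S> -> <L> q <N>
step 2: stack=$ <N> q <L>  input=s q v q $  — expand <L> -> s <S> v
step 3: stack=$ <N> q v <S> s  input=s q v q $  — match s
step 4: stack=$ <N> q v <S>  input=q v q $  — expand <S> -> <L> q <N>
step 5: stack=$ <N> q v <N> q <L>  input=q v q $  — expand <L> -> epsilon
step 6: stack=$ <N> q v <N> q  input=q v q $  — match q
step 7: stack=$ <N> q v <N>  input=v q $  — expand <N> -> epsilon
step 8: stack=$ <N> q v  input=v q $  — match v
step 9: stack=$ <N> q  input=q $  — match q
step 10: stack=$ <N>  input=$  — expand <N> -> epsilon
Accept reached after 10 steps.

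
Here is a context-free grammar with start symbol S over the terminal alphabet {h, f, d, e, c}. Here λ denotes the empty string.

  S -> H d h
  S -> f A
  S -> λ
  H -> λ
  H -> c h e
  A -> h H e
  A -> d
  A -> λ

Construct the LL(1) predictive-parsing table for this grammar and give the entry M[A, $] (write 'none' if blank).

FIRST(H) = {λ, c}
FIRST(A) = {λ, d, h}
FIRST(S) = {λ, c, d, f}  (via H d h)
FOLLOW(S) includes $ since S is the start symbol.
FOLLOW(S): S appears on no right-hand side. Thus FOLLOW(S) = {$}.
FOLLOW(A): in S->f A, the suffix after A is empty, so FOLLOW(A) ⊇ FOLLOW(S) = {$}. Thus FOLLOW(A) = {$}.
For A -> h H e: FIRST(h H e) = {h}, so it goes in M[A, t] for t ∈ {h}.
For A -> d: FIRST(d) = {d}, so it goes in M[A, t] for t ∈ {d}.
For A -> λ: FIRST(λ) = {λ}, so it goes in M[A, t] for t ∈ {}; since λ ∈ FIRST, also for every t ∈ FOLLOW(A) = {$}.

A -> λ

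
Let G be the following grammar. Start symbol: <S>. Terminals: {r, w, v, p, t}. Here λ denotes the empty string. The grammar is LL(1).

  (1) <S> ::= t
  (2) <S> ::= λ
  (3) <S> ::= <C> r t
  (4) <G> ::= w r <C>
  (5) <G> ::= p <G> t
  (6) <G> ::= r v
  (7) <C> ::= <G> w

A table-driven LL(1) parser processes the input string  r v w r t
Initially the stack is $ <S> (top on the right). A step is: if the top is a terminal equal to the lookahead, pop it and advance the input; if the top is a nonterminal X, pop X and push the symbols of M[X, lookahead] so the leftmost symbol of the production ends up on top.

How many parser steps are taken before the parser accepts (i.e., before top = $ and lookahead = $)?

8

     Stack        Input        Action
  1  $ <S>        r v w r t $  expand <S> ::= <C> r t
  2  $ t r <C>    r v w r t $  expand <C> ::= <G> w
  3  $ t r w <G>  r v w r t $  expand <G> ::= r v
  4  $ t r w v r  r v w r t $  match r
  5  $ t r w v    v w r t $    match v
  6  $ t r w      w r t $      match w
  7  $ t r        r t $        match r
  8  $ t          t $          match t
Accept reached after 8 steps.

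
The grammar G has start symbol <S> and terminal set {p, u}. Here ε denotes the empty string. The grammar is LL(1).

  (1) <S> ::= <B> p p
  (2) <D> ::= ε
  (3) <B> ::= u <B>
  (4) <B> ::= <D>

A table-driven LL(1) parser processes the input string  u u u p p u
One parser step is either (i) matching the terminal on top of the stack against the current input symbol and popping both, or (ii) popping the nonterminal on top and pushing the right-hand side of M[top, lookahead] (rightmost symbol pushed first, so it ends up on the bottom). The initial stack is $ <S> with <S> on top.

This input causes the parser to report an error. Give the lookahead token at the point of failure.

u

      Stack        Input          Action
   1  $ <S>        u u u p p u $  expand <S> ::= <B> p p
   2  $ p p <B>    u u u p p u $  expand <B> ::= u <B>
   3  $ p p <B> u  u u u p p u $  match u
   4  $ p p <B>    u u p p u $    expand <B> ::= u <B>
   5  $ p p <B> u  u u p p u $    match u
   6  $ p p <B>    u p p u $      expand <B> ::= u <B>
   7  $ p p <B> u  u p p u $      match u
   8  $ p p <B>    p p u $        expand <B> ::= <D>
   9  $ p p <D>    p p u $        expand <D> ::= ε
  10  $ p p        p p u $        match p
  11  $ p          p u $          match p
  12  $            u $            error: stack empty but input remains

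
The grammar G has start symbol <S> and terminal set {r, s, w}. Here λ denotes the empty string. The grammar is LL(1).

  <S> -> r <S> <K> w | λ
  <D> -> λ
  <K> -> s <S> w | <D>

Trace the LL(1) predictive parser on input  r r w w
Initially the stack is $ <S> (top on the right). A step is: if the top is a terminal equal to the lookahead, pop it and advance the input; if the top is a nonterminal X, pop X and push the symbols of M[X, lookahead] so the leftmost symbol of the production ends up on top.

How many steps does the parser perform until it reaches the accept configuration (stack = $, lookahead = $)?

      Stack                Input      Action
   1  $ <S>                r r w w $  expand <S> -> r <S> <K> w
   2  $ w <K> <S> r        r r w w $  match r
   3  $ w <K> <S>          r w w $    expand <S> -> r <S> <K> w
   4  $ w <K> w <K> <S> r  r w w $    match r
   5  $ w <K> w <K> <S>    w w $      expand <S> -> λ
   6  $ w <K> w <K>        w w $      expand <K> -> <D>
   7  $ w <K> w <D>        w w $      expand <D> -> λ
   8  $ w <K> w            w w $      match w
   9  $ w <K>              w $        expand <K> -> <D>
  10  $ w <D>              w $        expand <D> -> λ
  11  $ w                  w $        match w
Accept reached after 11 steps.

11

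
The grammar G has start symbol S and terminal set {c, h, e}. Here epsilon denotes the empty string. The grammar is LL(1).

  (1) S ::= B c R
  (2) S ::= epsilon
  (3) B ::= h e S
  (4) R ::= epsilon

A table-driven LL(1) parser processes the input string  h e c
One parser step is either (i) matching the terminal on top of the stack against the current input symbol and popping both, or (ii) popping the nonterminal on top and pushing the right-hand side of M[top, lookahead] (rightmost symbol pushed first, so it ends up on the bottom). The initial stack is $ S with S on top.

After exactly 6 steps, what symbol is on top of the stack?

step 1: stack=$ S  input=h e c $  — expand S ::= B c R
step 2: stack=$ R c B  input=h e c $  — expand B ::= h e S
step 3: stack=$ R c S e h  input=h e c $  — match h
step 4: stack=$ R c S e  input=e c $  — match e
step 5: stack=$ R c S  input=c $  — expand S ::= epsilon
step 6: stack=$ R c  input=c $  — match c
Stack after step 6: $ R (top = R).

R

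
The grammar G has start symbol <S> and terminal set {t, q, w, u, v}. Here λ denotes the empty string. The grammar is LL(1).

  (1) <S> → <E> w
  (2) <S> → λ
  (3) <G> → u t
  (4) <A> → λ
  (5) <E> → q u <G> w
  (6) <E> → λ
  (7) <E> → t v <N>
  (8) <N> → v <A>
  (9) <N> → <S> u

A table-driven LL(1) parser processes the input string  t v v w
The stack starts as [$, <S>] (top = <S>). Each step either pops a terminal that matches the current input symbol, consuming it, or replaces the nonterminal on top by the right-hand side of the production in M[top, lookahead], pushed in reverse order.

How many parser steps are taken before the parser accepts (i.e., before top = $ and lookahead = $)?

8

     Stack        Input      Action
  1  $ <S>        t v v w $  expand <S> → <E> w
  2  $ w <E>      t v v w $  expand <E> → t v <N>
  3  $ w <N> v t  t v v w $  match t
  4  $ w <N> v    v v w $    match v
  5  $ w <N>      v w $      expand <N> → v <A>
  6  $ w <A> v    v w $      match v
  7  $ w <A>      w $        expand <A> → λ
  8  $ w          w $        match w
Accept reached after 8 steps.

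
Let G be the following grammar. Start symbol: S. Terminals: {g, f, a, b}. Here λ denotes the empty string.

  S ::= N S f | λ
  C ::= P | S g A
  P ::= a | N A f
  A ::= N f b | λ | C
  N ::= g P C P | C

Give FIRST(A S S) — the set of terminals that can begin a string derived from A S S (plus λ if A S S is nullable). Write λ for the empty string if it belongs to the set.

{λ, a, g}

FIRST(S): from S::=N S f we get {a, g}; from S::=λ we get {λ}. So FIRST(S) = {λ, a, g}.
FIRST(C): from C::=P we get {a, g}; from C::=S g A we get {a, g}. So FIRST(C) = {a, g}.
FIRST(N): from N::=g P C P we get {g}; from N::=C we get {a, g}. So FIRST(N) = {a, g}.
FIRST(P): from P::=a we get {a}; from P::=N A f we get {a, g}. So FIRST(P) = {a, g}.
FIRST(A): from A::=N f b we get {a, g}; from A::=λ we get {λ}; from A::=C we get {a, g}. So FIRST(A) = {λ, a, g}.
FIRST(A S S): take FIRST of each symbol in turn, carrying on past any symbol whose FIRST contains λ; result {λ, a, g}.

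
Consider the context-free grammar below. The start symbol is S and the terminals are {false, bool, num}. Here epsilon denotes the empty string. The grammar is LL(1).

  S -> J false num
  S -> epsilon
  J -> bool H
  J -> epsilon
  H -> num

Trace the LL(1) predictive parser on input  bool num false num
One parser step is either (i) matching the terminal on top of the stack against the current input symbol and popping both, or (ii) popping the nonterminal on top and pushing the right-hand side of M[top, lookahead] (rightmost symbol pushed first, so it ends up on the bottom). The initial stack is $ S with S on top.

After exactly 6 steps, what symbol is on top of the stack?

step 1: stack=$ S  input=bool num false num $  — expand S -> J false num
step 2: stack=$ num false J  input=bool num false num $  — expand J -> bool H
step 3: stack=$ num false H bool  input=bool num false num $  — match bool
step 4: stack=$ num false H  input=num false num $  — expand H -> num
step 5: stack=$ num false num  input=num false num $  — match num
step 6: stack=$ num false  input=false num $  — match false
Stack after step 6: $ num (top = num).

num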